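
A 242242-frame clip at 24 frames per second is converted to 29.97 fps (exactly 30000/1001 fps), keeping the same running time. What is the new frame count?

Target frames = source frames × (target rate / source rate) = 242242 × (30000/1001)/(24) = 242242 × 1250/1001 = 302500.

302500 frames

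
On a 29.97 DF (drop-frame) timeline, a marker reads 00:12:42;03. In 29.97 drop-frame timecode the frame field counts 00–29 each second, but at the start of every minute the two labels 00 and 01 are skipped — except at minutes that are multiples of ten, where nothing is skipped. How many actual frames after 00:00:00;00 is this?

Complete 10-minute blocks: 1, each 17982 frames → 17982.
Remaining 2 whole minutes in the current block: 1800 + 1 × 1798 = 3598 frames.
Within the current minute: 42 × 30 + 3 − 2 = 1261 (labels ;00/;01 skipped at this minute). Total = 17982 + 3598 + 1261 = 22841.

22841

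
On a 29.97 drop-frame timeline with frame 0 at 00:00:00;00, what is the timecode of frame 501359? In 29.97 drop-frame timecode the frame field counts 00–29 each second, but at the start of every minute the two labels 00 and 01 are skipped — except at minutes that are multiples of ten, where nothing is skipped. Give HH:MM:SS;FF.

04:38:48;21

Ten DF minutes hold 17982 frames, so frame 501359 lies in block 27 (frames 485514–503495) with 15845 frames into that block.
The block's first minute is 1800 frames and the rest 1798 each; 15845 frames reaches minute 8, so 27 × 18 + 8 × 2 = 502 labels have been skipped so far.
Adding those back, label number 501359 + 502 = 501861 at 30 labels/s is 16728 s + 21 f = 4 h 38 min 48 s frame 21, i.e. 04:38:48;21.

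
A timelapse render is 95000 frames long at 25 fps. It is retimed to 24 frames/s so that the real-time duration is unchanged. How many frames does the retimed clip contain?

Target frames = source frames × (target rate / source rate) = 95000 × (24)/(25) = 95000 × 24/25 = 91200.

91200 frames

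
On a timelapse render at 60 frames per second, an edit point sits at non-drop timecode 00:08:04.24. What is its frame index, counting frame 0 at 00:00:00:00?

frame 29064

Total seconds to the label: (0 × 3600 + 8 × 60 + 4) = 484.
Frame index = 484 × 60 + 24 = 29064.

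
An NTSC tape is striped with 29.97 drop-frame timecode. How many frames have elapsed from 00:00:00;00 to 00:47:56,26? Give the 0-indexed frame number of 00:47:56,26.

86220

As if non-drop at 30 labels/s: (0 × 3600 + 47 × 60 + 56) × 30 + 26 = 86306.
Minute boundaries passed: 47; those not divisible by 10: 47 − 4 = 43; dropped labels = 2 × 43 = 86.
Actual frame index = 86306 − 86 = 86220.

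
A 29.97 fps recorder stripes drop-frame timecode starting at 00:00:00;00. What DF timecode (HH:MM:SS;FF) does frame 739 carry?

Ten DF minutes hold 17982 frames, so frame 739 lies in block 0 (frames 0–17981) with 739 frames into that block.
The block's first minute is 1800 frames and the rest 1798 each; 739 frames reaches minute 0, so 0 × 18 + 0 × 2 = 0 labels have been skipped so far.
Adding those back, label number 739 + 0 = 739 at 30 labels/s is 24 s + 19 f = 0 h 0 min 24 s frame 19, i.e. 00:00:24;19.

00:00:24;19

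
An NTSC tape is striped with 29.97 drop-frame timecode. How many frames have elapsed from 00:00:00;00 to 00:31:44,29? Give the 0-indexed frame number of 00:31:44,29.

57093

As if non-drop at 30 labels/s: (0 × 3600 + 31 × 60 + 44) × 30 + 29 = 57149.
Minute boundaries passed: 31; those not divisible by 10: 31 − 3 = 28; dropped labels = 2 × 28 = 56.
Actual frame index = 57149 − 56 = 57093.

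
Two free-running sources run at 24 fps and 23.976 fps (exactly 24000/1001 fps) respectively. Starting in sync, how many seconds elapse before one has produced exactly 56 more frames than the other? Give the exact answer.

7007/3 seconds

The gap grows by |24000/1001 − 24| = 24/1001 frames per second.
Time for a 56-frame gap: 56 ÷ (24/1001) = 7007/3 s.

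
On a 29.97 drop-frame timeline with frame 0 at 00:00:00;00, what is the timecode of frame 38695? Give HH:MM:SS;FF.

00:21:31;03

Each 10-minute DF block holds 10 × 60 × 30 − 9 × 2 = 17982 frames. 38695 ÷ 17982 → 2 full blocks, remainder 2731.
Within the partial block the first minute is 1800 frames and each further minute 1798, so 1 further minute boundary passed. Total skipped labels = 18 × 2 + 2 × 1 = 38.
Non-drop label index = 38695 + 38 = 38733; at 30 labels/s that is 00:21:31:03, i.e. DF 00:21:31;03.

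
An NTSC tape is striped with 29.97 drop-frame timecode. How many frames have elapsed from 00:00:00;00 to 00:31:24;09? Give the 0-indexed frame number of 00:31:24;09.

56473

As if non-drop at 30 labels/s: (0 × 3600 + 31 × 60 + 24) × 30 + 9 = 56529.
Minute boundaries passed: 31; those not divisible by 10: 31 − 3 = 28; dropped labels = 2 × 28 = 56.
Actual frame index = 56529 − 56 = 56473.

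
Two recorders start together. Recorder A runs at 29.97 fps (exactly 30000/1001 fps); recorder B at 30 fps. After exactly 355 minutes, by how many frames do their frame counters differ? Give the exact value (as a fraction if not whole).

639000/1001 frames

355 min = 21300 s.
A emits 30000/1001 × 21300 = 639000000/1001 frames; B emits 30 × 21300 = 639000.
Difference = 639000/1001 frames (≈ 638.3616); B is ahead of A.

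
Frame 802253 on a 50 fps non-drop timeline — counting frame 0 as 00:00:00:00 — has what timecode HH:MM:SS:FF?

802253 ÷ 50 = 16045 full seconds, remainder 3 frames.
16045 s = 4 h 27 min 25 s.
Timecode: 04:27:25:03.

04:27:25:03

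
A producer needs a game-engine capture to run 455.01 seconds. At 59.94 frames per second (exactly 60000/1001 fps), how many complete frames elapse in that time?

Frames = 455.01 × 60000/1001 = 27300600/1001 ≈ 27273.3267.
Complete frames: 27273.

27273 frames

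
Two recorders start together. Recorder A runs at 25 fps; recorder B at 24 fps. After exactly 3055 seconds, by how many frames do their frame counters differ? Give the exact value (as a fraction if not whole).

3055 frames

A emits 25 × 3055 = 76375 frames; B emits 24 × 3055 = 73320.
Difference = 3055 frames; B is behind A.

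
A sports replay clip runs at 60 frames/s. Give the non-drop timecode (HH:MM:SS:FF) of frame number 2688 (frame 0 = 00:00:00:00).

00:00:44:48

2688 ÷ 60 = 44 full seconds, remainder 48 frames.
44 s = 0 h 0 min 44 s.
Timecode: 00:00:44:48.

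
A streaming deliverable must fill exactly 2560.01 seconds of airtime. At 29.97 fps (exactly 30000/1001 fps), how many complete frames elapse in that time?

76723 frames

Frames = 2560.01 × 30000/1001 = 76800300/1001 ≈ 76723.5764.
Complete frames: 76723.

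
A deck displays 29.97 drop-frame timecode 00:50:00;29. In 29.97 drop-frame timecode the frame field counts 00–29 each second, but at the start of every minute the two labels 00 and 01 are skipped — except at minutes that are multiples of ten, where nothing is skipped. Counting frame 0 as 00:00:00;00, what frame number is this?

As if non-drop at 30 labels/s: (0 × 3600 + 50 × 60 + 0) × 30 + 29 = 90029.
Minute boundaries passed: 50; those not divisible by 10: 50 − 5 = 45; dropped labels = 2 × 45 = 90.
Actual frame index = 90029 − 90 = 89939.

89939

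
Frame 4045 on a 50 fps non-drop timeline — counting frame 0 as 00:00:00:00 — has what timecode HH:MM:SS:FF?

4045 ÷ 50 = 80 full seconds, remainder 45 frames.
80 s = 0 h 1 min 20 s.
Timecode: 00:01:20:45.

00:01:20:45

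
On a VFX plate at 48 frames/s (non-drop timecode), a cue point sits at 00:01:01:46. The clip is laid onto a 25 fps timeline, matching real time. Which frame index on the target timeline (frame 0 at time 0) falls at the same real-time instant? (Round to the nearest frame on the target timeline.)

Source frame index: (0×3600 + 1×60 + 1) × 48 + 46 = 2974.
Real time: 2974 / (48) = 1487/24 s.
Target frame: (1487/24) × (25) = 37175/24 ≈ 1548.958 → 1549.

frame 1549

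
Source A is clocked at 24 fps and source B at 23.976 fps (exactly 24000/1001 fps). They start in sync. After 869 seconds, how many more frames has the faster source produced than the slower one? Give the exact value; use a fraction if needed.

A emits 24 × 869 = 20856 frames; B emits 24000/1001 × 869 = 1896000/91.
Difference = 1896/91 frames (≈ 20.8352); B is behind A.

1896/91 frames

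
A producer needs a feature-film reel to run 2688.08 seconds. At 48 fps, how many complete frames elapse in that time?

129027 frames

Frames = 2688.08 × 48 = 3225696/25 ≈ 129027.8400.
Complete frames: 129027.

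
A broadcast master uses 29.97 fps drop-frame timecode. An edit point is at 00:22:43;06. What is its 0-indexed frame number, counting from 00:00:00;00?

40856

Complete 10-minute blocks: 2, each 17982 frames → 35964.
Remaining 2 whole minutes in the current block: 1800 + 1 × 1798 = 3598 frames.
Within the current minute: 43 × 30 + 6 − 2 = 1294 (labels ;00/;01 skipped at this minute). Total = 35964 + 3598 + 1294 = 40856.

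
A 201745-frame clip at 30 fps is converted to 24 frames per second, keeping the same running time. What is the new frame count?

Target frames = source frames × (target rate / source rate) = 201745 × (24)/(30) = 201745 × 4/5 = 161396.

161396 frames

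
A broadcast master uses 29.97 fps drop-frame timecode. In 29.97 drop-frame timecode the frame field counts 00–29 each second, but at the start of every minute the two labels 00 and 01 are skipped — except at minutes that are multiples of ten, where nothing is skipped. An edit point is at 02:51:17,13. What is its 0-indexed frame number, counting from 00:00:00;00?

As if non-drop at 30 labels/s: (2 × 3600 + 51 × 60 + 17) × 30 + 13 = 308323.
Minute boundaries passed: 171; those not divisible by 10: 171 − 17 = 154; dropped labels = 2 × 154 = 308.
Actual frame index = 308323 − 308 = 308015.

308015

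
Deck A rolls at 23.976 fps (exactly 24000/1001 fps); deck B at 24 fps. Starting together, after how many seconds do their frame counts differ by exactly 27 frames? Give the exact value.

The gap grows by |24 − 24000/1001| = 24/1001 frames per second.
Time for a 27-frame gap: 27 ÷ (24/1001) = 1126.125 s.

1126.125 seconds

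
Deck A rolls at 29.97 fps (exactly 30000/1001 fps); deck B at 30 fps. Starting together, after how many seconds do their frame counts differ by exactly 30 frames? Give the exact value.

1001 seconds

The gap grows by |30 − 30000/1001| = 30/1001 frames per second.
Time for a 30-frame gap: 30 ÷ (30/1001) = 1001 s.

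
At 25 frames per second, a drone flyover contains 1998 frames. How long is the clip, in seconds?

79.92 seconds

Running time = 1998 / (25) = 79.92 s.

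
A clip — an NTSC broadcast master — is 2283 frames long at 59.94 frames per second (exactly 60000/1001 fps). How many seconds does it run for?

Running time = 2283 / (60000/1001) = 38.08805 s.

38.08805 seconds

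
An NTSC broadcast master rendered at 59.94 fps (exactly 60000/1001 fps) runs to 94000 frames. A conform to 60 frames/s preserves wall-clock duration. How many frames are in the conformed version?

Target frames = source frames × (target rate / source rate) = 94000 × (60)/(60000/1001) = 94000 × 1001/1000 = 94094.

94094 frames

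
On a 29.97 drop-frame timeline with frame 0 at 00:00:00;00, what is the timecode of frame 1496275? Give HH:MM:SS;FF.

Each 10-minute DF block holds 10 × 60 × 30 − 9 × 2 = 17982 frames. 1496275 ÷ 17982 → 83 full blocks, remainder 3769.
Within the partial block the first minute is 1800 frames and each further minute 1798, so 2 further minute boundaries passed. Total skipped labels = 18 × 83 + 2 × 2 = 1498.
Non-drop label index = 1496275 + 1498 = 1497773; at 30 labels/s that is 13:52:05:23, i.e. DF 13:52:05;23.

13:52:05;23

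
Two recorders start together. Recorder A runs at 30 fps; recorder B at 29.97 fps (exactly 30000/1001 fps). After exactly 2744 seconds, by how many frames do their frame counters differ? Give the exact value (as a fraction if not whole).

A emits 30 × 2744 = 82320 frames; B emits 30000/1001 × 2744 = 11760000/143.
Difference = 11760/143 frames (≈ 82.2378); B is behind A.

11760/143 frames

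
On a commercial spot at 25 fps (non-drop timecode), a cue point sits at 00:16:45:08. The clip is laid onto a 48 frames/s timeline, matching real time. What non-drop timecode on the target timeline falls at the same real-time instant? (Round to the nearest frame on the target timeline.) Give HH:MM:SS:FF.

00:16:45:15

Source frame index: (0×3600 + 16×60 + 45) × 25 + 8 = 25133.
Real time: 25133 / (25) = 25133/25 s.
Target frame: (25133/25) × (48) = 1206384/25 ≈ 48255.360 → 48255.
At 48 labels/s: frame 48255 → 00:16:45:15.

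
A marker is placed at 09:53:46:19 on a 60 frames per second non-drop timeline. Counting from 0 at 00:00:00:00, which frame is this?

Total seconds to the label: (9 × 3600 + 53 × 60 + 46) = 35626.
Frame index = 35626 × 60 + 19 = 2137579.

frame 2137579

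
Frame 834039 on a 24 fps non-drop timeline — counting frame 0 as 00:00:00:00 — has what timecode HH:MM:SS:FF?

09:39:11:15

834039 ÷ 24 = 34751 full seconds, remainder 15 frames.
34751 s = 9 h 39 min 11 s.
Timecode: 09:39:11:15.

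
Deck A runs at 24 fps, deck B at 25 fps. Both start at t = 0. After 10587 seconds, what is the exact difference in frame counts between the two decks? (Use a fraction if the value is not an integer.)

10587 frames

A emits 24 × 10587 = 254088 frames; B emits 25 × 10587 = 264675.
Difference = 10587 frames; B is ahead of A.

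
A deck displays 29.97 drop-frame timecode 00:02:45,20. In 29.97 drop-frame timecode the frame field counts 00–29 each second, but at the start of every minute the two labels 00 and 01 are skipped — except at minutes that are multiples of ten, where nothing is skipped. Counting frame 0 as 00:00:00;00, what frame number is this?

4966

As if non-drop at 30 labels/s: (0 × 3600 + 2 × 60 + 45) × 30 + 20 = 4970.
Minute boundaries passed: 2; those not divisible by 10: 2 − 0 = 2; dropped labels = 2 × 2 = 4.
Actual frame index = 4970 − 4 = 4966.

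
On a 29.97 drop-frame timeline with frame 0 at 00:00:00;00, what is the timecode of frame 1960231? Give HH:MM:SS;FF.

Ten DF minutes hold 17982 frames, so frame 1960231 lies in block 109 (frames 1960038–1978019) with 193 frames into that block.
The block's first minute is 1800 frames and the rest 1798 each; 193 frames reaches minute 0, so 109 × 18 + 0 × 2 = 1962 labels have been skipped so far.
Adding those back, label number 1960231 + 1962 = 1962193 at 30 labels/s is 65406 s + 13 f = 18 h 10 min 6 s frame 13, i.e. 18:10:06;13.

18:10:06;13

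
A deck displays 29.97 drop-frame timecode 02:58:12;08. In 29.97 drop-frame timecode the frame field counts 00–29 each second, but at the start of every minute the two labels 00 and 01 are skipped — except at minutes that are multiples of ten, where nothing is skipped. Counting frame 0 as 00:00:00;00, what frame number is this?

320446

Complete 10-minute blocks: 17, each 17982 frames → 305694.
Remaining 8 whole minutes in the current block: 1800 + 7 × 1798 = 14386 frames.
Within the current minute: 12 × 30 + 8 − 2 = 366 (labels ;00/;01 skipped at this minute). Total = 305694 + 14386 + 366 = 320446.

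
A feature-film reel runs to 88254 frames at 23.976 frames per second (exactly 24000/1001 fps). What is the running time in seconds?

3680.92725 seconds

Running time = 88254 / (24000/1001) = 3680.92725 s.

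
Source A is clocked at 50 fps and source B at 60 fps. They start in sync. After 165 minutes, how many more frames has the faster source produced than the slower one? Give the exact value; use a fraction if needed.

99000 frames

165 min = 9900 s.
A emits 50 × 9900 = 495000 frames; B emits 60 × 9900 = 594000.
Difference = 99000 frames; B is ahead of A.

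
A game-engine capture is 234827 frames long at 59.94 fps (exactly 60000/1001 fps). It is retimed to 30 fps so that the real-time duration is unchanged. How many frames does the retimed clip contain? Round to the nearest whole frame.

Frames at target rate = 234827 × (30) / (60000/1001) = 235061827/2000 ≈ 117530.913.
Nearest whole frame: 117531.

117531 frames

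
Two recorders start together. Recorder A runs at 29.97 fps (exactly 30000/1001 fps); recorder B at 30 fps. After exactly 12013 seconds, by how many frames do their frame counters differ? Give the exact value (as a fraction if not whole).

360390/1001 frames

A emits 30000/1001 × 12013 = 360390000/1001 frames; B emits 30 × 12013 = 360390.
Difference = 360390/1001 frames (≈ 360.0300); B is ahead of A.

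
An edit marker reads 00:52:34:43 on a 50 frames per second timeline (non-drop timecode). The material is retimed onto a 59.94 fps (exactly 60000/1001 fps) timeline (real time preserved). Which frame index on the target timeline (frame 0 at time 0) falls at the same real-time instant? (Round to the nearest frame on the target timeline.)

Source frame index: (0×3600 + 52×60 + 34) × 50 + 43 = 157743.
Real time: 157743 / (50) = 157743/50 s.
Target frame: (157743/50) × (60000/1001) = 189291600/1001 ≈ 189102.498 → 189102.

frame 189102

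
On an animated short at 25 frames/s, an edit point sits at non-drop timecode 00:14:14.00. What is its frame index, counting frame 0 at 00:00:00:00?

frame 21350

Total seconds to the label: (0 × 3600 + 14 × 60 + 14) = 854.
Frame index = 854 × 25 + 0 = 21350.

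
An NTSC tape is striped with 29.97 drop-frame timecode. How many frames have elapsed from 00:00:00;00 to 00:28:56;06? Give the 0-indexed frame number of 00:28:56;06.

52034

As if non-drop at 30 labels/s: (0 × 3600 + 28 × 60 + 56) × 30 + 6 = 52086.
Minute boundaries passed: 28; those not divisible by 10: 28 − 2 = 26; dropped labels = 2 × 26 = 52.
Actual frame index = 52086 − 52 = 52034.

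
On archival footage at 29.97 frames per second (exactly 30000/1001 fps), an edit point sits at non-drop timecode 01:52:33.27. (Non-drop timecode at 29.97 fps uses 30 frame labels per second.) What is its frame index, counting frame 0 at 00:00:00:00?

Total seconds to the label: (1 × 3600 + 52 × 60 + 33) = 6753.
Frame index = 6753 × 30 + 27 = 202617.

202617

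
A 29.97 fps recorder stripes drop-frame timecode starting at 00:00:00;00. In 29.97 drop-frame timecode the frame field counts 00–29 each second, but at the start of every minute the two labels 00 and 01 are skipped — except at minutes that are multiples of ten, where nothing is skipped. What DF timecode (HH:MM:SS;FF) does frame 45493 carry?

00:25:17;29

Ten DF minutes hold 17982 frames, so frame 45493 lies in block 2 (frames 35964–53945) with 9529 frames into that block.
The block's first minute is 1800 frames and the rest 1798 each; 9529 frames reaches minute 5, so 2 × 18 + 5 × 2 = 46 labels have been skipped so far.
Adding those back, label number 45493 + 46 = 45539 at 30 labels/s is 1517 s + 29 f = 0 h 25 min 17 s frame 29, i.e. 00:25:17;29.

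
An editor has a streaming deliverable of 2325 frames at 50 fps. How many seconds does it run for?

46.5 seconds

Running time = 2325 / (50) = 46.5 s.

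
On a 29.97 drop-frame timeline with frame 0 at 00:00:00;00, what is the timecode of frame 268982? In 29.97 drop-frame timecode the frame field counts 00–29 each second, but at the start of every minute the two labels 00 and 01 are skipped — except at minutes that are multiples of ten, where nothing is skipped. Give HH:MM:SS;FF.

Ten DF minutes hold 17982 frames, so frame 268982 lies in block 14 (frames 251748–269729) with 17234 frames into that block.
The block's first minute is 1800 frames and the rest 1798 each; 17234 frames reaches minute 9, so 14 × 18 + 9 × 2 = 270 labels have been skipped so far.
Adding those back, label number 268982 + 270 = 269252 at 30 labels/s is 8975 s + 2 f = 2 h 29 min 35 s frame 2, i.e. 02:29:35;02.

02:29:35;02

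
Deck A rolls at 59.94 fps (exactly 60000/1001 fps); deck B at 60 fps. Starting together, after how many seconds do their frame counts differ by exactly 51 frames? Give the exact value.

The gap grows by |60 − 60000/1001| = 60/1001 frames per second.
Time for a 51-frame gap: 51 ÷ (60/1001) = 850.85 s.

850.85 seconds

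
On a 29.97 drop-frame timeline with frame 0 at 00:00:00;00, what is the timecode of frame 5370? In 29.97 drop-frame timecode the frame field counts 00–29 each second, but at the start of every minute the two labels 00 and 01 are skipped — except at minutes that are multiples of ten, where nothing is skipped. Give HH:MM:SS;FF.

Each 10-minute DF block holds 10 × 60 × 30 − 9 × 2 = 17982 frames. 5370 ÷ 17982 → 0 full blocks, remainder 5370.
Within the partial block the first minute is 1800 frames and each further minute 1798, so 2 further minute boundaries passed. Total skipped labels = 18 × 0 + 2 × 2 = 4.
Non-drop label index = 5370 + 4 = 5374; at 30 labels/s that is 00:02:59:04, i.e. DF 00:02:59;04.

00:02:59;04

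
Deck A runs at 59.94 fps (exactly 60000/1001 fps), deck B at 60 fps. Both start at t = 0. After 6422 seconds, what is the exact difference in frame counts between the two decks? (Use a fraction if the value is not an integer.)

29640/77 frames

A emits 60000/1001 × 6422 = 29640000/77 frames; B emits 60 × 6422 = 385320.
Difference = 29640/77 frames (≈ 384.9351); B is ahead of A.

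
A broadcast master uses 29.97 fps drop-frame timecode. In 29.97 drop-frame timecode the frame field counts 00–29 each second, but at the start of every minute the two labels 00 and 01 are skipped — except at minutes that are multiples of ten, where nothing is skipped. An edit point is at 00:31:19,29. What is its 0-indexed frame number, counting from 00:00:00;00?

56343

Complete 10-minute blocks: 3, each 17982 frames → 53946.
Remaining 1 whole minute in the current block: 1800 + 0 × 1798 = 1800 frames.
Within the current minute: 19 × 30 + 29 − 2 = 597 (labels ;00/;01 skipped at this minute). Total = 53946 + 1800 + 597 = 56343.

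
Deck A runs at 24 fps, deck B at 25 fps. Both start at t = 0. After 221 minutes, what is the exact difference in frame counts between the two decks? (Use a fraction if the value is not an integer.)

221 min = 13260 s.
A emits 24 × 13260 = 318240 frames; B emits 25 × 13260 = 331500.
Difference = 13260 frames; B is ahead of A.

13260 frames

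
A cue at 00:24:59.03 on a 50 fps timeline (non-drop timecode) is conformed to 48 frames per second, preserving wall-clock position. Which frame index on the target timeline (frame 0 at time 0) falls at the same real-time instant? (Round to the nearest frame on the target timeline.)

Source frame index: (0×3600 + 24×60 + 59) × 50 + 3 = 74953.
Real time: 74953 / (50) = 74953/50 s.
Target frame: (74953/50) × (48) = 1798872/25 ≈ 71954.880 → 71955.

frame 71955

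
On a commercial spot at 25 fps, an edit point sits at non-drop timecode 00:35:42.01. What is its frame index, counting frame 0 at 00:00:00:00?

Total seconds to the label: (0 × 3600 + 35 × 60 + 42) = 2142.
Frame index = 2142 × 25 + 1 = 53551.

53551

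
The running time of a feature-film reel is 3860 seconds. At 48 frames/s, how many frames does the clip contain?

Frames = 3860 × 48 = 185280.

185280 frames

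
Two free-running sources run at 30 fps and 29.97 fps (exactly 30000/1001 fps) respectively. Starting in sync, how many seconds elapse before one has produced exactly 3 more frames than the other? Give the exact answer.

100.1 seconds

The gap grows by |30000/1001 − 30| = 30/1001 frames per second.
Time for a 3-frame gap: 3 ÷ (30/1001) = 100.1 s.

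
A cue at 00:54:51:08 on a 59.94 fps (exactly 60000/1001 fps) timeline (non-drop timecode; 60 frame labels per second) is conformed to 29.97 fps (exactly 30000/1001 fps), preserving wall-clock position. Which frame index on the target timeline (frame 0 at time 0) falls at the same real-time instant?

Source frame index: (0×3600 + 54×60 + 51) × 60 + 8 = 197468.
Real time: 197468 / (60000/1001) = 49416367/15000 s.
Target frame: (49416367/15000) × (30000/1001) = 98734.

frame 98734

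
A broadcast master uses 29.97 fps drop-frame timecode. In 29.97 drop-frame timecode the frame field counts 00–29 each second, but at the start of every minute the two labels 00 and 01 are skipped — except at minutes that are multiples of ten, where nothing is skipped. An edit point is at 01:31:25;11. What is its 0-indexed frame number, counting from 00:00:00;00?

Complete 10-minute blocks: 9, each 17982 frames → 161838.
Remaining 1 whole minute in the current block: 1800 + 0 × 1798 = 1800 frames.
Within the current minute: 25 × 30 + 11 − 2 = 759 (labels ;00/;01 skipped at this minute). Total = 161838 + 1800 + 759 = 164397.

164397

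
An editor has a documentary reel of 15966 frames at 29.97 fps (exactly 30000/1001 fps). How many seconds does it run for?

Running time = 15966 / (30000/1001) = 532.7322 s.

532.7322 seconds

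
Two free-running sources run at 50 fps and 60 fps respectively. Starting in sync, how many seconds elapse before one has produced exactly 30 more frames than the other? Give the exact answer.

The gap grows by |60 − 50| = 10 frames per second.
Time for a 30-frame gap: 30 ÷ (10) = 3 s.

3 seconds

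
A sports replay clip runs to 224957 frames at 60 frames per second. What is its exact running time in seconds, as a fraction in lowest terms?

224957/60 seconds

Running time = 224957 ÷ (60) = 224957 × 1/60 = 224957/60 s.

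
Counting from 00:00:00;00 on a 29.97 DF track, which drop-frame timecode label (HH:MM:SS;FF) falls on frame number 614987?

05:42:00;03

Each 10-minute DF block holds 10 × 60 × 30 − 9 × 2 = 17982 frames. 614987 ÷ 17982 → 34 full blocks, remainder 3599.
Within the partial block the first minute is 1800 frames and each further minute 1798, so 2 further minute boundaries passed. Total skipped labels = 18 × 34 + 2 × 2 = 616.
Non-drop label index = 614987 + 616 = 615603; at 30 labels/s that is 05:42:00:03, i.e. DF 05:42:00;03.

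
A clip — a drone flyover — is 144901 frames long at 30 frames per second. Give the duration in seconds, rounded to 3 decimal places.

Running time = 144901 × 1/30 = 144901/30 s ≈ 4830.033 s.

4830.033 seconds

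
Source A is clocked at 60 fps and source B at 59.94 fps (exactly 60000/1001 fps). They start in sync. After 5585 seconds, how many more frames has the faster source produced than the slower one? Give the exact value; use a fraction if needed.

335100/1001 frames

A emits 60 × 5585 = 335100 frames; B emits 60000/1001 × 5585 = 335100000/1001.
Difference = 335100/1001 frames (≈ 334.7652); B is behind A.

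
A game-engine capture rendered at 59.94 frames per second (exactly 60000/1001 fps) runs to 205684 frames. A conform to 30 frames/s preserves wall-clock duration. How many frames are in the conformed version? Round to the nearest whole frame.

Frames at target rate = 205684 × (30) / (60000/1001) = 51472421/500 ≈ 102944.842.
Nearest whole frame: 102945.

102945 frames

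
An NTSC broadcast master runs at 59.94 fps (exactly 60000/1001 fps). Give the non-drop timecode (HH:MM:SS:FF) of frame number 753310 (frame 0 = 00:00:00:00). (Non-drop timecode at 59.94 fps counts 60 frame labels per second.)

03:29:15:10

753310 ÷ 60 = 12555 full seconds, remainder 10 frames.
12555 s = 3 h 29 min 15 s.
Timecode: 03:29:15:10.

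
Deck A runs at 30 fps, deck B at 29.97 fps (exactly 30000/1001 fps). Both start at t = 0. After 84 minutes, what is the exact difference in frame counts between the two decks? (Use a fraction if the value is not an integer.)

21600/143 frames

84 min = 5040 s.
A emits 30 × 5040 = 151200 frames; B emits 30000/1001 × 5040 = 21600000/143.
Difference = 21600/143 frames (≈ 151.0490); B is behind A.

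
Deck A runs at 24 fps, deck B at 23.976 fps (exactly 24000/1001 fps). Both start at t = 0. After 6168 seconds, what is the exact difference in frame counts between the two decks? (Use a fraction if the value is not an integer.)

148032/1001 frames

A emits 24 × 6168 = 148032 frames; B emits 24000/1001 × 6168 = 148032000/1001.
Difference = 148032/1001 frames (≈ 147.8841); B is behind A.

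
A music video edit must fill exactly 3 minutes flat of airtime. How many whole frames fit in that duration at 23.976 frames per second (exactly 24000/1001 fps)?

3 min = 180 s.
Frames = 180 × 24000/1001 = 4320000/1001 ≈ 4315.6843.
Complete frames: 4315.

4315 frames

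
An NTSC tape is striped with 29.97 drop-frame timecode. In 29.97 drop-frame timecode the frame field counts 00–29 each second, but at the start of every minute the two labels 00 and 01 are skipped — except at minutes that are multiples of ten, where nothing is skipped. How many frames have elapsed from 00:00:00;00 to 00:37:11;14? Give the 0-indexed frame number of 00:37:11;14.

Complete 10-minute blocks: 3, each 17982 frames → 53946.
Remaining 7 whole minutes in the current block: 1800 + 6 × 1798 = 12588 frames.
Within the current minute: 11 × 30 + 14 − 2 = 342 (labels ;00/;01 skipped at this minute). Total = 53946 + 12588 + 342 = 66876.

66876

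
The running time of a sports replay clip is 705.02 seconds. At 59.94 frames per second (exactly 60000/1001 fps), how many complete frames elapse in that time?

42258 frames

Frames = 705.02 × 60000/1001 = 42301200/1001 ≈ 42258.9411.
Complete frames: 42258.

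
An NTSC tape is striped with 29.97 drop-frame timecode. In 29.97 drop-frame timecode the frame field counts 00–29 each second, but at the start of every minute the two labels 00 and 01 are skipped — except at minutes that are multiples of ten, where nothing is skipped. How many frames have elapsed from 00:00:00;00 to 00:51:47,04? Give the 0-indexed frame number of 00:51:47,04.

93122

Complete 10-minute blocks: 5, each 17982 frames → 89910.
Remaining 1 whole minute in the current block: 1800 + 0 × 1798 = 1800 frames.
Within the current minute: 47 × 30 + 4 − 2 = 1412 (labels ;00/;01 skipped at this minute). Total = 89910 + 1800 + 1412 = 93122.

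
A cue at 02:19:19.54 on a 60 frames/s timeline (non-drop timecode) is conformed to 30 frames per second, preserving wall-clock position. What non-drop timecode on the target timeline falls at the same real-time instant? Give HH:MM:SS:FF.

02:19:19:27

Source frame index: (2×3600 + 19×60 + 19) × 60 + 54 = 501594.
Real time: 501594 / (60) = 83599/10 s.
Target frame: (83599/10) × (30) = 250797.
At 30 labels/s: frame 250797 → 02:19:19:27.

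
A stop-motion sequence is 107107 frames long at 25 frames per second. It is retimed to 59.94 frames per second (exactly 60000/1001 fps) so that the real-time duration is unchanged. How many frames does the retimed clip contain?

Target frames = source frames × (target rate / source rate) = 107107 × (60000/1001)/(25) = 107107 × 2400/1001 = 256800.

256800 frames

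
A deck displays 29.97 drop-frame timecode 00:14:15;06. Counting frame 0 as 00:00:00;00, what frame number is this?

As if non-drop at 30 labels/s: (0 × 3600 + 14 × 60 + 15) × 30 + 6 = 25656.
Minute boundaries passed: 14; those not divisible by 10: 14 − 1 = 13; dropped labels = 2 × 13 = 26.
Actual frame index = 25656 − 26 = 25630.

25630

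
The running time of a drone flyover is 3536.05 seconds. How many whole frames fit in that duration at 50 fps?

176802 frames

Frames = 3536.05 × 50 = 353605/2 ≈ 176802.5000.
Complete frames: 176802.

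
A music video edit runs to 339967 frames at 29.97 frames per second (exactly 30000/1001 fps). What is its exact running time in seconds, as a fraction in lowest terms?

340306967/30000 seconds

Running time = 339967 ÷ (30000/1001) = 339967 × 1001/30000 = 340306967/30000 s.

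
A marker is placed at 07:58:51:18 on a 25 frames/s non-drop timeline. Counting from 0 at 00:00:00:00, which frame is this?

frame 718293

Total seconds to the label: (7 × 3600 + 58 × 60 + 51) = 28731.
Frame index = 28731 × 25 + 18 = 718293.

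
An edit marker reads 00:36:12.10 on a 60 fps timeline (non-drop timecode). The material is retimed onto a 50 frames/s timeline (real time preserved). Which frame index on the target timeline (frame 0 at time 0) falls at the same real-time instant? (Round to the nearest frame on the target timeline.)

Source frame index: (0×3600 + 36×60 + 12) × 60 + 10 = 130330.
Real time: 130330 / (60) = 13033/6 s.
Target frame: (13033/6) × (50) = 325825/3 ≈ 108608.333 → 108608.

frame 108608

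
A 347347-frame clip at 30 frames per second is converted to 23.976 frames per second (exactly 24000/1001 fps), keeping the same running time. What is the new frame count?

277600 frames

Target frames = source frames × (target rate / source rate) = 347347 × (24000/1001)/(30) = 347347 × 800/1001 = 277600.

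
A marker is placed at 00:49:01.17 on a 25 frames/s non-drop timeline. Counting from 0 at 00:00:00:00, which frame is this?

Total seconds to the label: (0 × 3600 + 49 × 60 + 1) = 2941.
Frame index = 2941 × 25 + 17 = 73542.

frame 73542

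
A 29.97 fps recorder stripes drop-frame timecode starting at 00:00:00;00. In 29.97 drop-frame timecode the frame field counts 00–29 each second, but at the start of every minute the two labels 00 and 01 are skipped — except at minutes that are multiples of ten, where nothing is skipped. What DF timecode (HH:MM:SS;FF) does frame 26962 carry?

00:14:59;18

Ten DF minutes hold 17982 frames, so frame 26962 lies in block 1 (frames 17982–35963) with 8980 frames into that block.
The block's first minute is 1800 frames and the rest 1798 each; 8980 frames reaches minute 4, so 1 × 18 + 4 × 2 = 26 labels have been skipped so far.
Adding those back, label number 26962 + 26 = 26988 at 30 labels/s is 899 s + 18 f = 0 h 14 min 59 s frame 18, i.e. 00:14:59;18.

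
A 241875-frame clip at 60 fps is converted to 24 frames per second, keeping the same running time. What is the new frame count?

96750 frames

Target frames = source frames × (target rate / source rate) = 241875 × (24)/(60) = 241875 × 2/5 = 96750.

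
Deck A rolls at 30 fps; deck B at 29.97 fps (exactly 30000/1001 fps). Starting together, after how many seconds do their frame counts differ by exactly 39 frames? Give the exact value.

The gap grows by |30000/1001 − 30| = 30/1001 frames per second.
Time for a 39-frame gap: 39 ÷ (30/1001) = 1301.3 s.

1301.3 seconds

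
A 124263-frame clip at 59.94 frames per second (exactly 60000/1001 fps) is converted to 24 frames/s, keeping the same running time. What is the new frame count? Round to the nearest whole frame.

Frames at target rate = 124263 × (24) / (60000/1001) = 124387263/2500 ≈ 49754.905.
Nearest whole frame: 49755.

49755 frames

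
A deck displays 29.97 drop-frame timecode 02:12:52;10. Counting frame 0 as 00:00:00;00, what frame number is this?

Complete 10-minute blocks: 13, each 17982 frames → 233766.
Remaining 2 whole minutes in the current block: 1800 + 1 × 1798 = 3598 frames.
Within the current minute: 52 × 30 + 10 − 2 = 1568 (labels ;00/;01 skipped at this minute). Total = 233766 + 3598 + 1568 = 238932.

238932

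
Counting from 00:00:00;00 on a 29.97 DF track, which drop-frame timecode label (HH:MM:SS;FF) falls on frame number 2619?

Each 10-minute DF block holds 10 × 60 × 30 − 9 × 2 = 17982 frames. 2619 ÷ 17982 → 0 full blocks, remainder 2619.
Within the partial block the first minute is 1800 frames and each further minute 1798, so 1 further minute boundary passed. Total skipped labels = 18 × 0 + 2 × 1 = 2.
Non-drop label index = 2619 + 2 = 2621; at 30 labels/s that is 00:01:27:11, i.e. DF 00:01:27;11.

00:01:27;11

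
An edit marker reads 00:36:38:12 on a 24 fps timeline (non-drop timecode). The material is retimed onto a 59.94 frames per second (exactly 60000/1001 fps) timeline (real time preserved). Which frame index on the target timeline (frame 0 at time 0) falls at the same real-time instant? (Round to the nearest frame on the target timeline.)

Source frame index: (0×3600 + 36×60 + 38) × 24 + 12 = 52764.
Real time: 52764 / (24) = 4397/2 s.
Target frame: (4397/2) × (60000/1001) = 131910000/1001 ≈ 131778.222 → 131778.

frame 131778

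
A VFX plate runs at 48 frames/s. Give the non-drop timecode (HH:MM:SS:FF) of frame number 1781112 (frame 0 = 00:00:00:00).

10:18:26:24

1781112 ÷ 48 = 37106 full seconds, remainder 24 frames.
37106 s = 10 h 18 min 26 s.
Timecode: 10:18:26:24.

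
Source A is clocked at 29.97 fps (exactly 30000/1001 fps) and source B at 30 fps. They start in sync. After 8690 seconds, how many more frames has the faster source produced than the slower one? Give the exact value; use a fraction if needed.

A emits 30000/1001 × 8690 = 23700000/91 frames; B emits 30 × 8690 = 260700.
Difference = 23700/91 frames (≈ 260.4396); B is ahead of A.

23700/91 frames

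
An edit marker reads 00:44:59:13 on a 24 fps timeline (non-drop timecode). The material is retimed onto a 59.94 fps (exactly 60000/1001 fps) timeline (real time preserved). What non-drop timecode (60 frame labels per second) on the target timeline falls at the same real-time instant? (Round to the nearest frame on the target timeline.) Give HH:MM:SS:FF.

00:44:56:51

Source frame index: (0×3600 + 44×60 + 59) × 24 + 13 = 64789.
Real time: 64789 / (24) = 64789/24 s.
Target frame: (64789/24) × (60000/1001) = 161972500/1001 ≈ 161810.689 → 161811.
At 60 labels/s: frame 161811 → 00:44:56:51.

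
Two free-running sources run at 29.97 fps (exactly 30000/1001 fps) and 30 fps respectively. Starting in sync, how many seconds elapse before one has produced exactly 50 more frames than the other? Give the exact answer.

The gap grows by |30 − 30000/1001| = 30/1001 frames per second.
Time for a 50-frame gap: 50 ÷ (30/1001) = 5005/3 s.

5005/3 seconds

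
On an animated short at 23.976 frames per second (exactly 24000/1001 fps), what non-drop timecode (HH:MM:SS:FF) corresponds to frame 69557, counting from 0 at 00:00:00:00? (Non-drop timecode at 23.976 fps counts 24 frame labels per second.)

00:48:18:05

69557 ÷ 24 = 2898 full seconds, remainder 5 frames.
2898 s = 0 h 48 min 18 s.
Timecode: 00:48:18:05.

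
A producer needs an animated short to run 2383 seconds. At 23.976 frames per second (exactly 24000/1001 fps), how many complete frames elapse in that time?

Frames = 2383 × 24000/1001 = 57192000/1001 ≈ 57134.8651.
Complete frames: 57134.

57134 frames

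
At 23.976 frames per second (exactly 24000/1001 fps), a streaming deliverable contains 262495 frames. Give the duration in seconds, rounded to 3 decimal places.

Running time = 262495 × 1001/24000 = 52551499/4800 s ≈ 10948.229 s.

10948.229 seconds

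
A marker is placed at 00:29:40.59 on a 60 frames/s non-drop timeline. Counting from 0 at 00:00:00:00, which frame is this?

frame 106859

Total seconds to the label: (0 × 3600 + 29 × 60 + 40) = 1780.
Frame index = 1780 × 60 + 59 = 106859.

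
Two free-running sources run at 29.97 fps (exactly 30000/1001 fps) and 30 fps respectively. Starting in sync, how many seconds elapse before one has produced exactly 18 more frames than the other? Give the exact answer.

The gap grows by |30 − 30000/1001| = 30/1001 frames per second.
Time for a 18-frame gap: 18 ÷ (30/1001) = 600.6 s.

600.6 seconds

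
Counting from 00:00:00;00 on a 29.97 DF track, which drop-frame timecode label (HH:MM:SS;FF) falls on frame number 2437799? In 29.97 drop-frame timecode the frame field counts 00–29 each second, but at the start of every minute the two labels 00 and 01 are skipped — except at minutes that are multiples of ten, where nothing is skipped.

22:35:41;09

Each 10-minute DF block holds 10 × 60 × 30 − 9 × 2 = 17982 frames. 2437799 ÷ 17982 → 135 full blocks, remainder 10229.
Within the partial block the first minute is 1800 frames and each further minute 1798, so 5 further minute boundaries passed. Total skipped labels = 18 × 135 + 2 × 5 = 2440.
Non-drop label index = 2437799 + 2440 = 2440239; at 30 labels/s that is 22:35:41:09, i.e. DF 22:35:41;09.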